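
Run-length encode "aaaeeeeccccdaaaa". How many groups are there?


Input: aaaeeeeccccdaaaa
Scanning for consecutive runs:
  Group 1: 'a' x 3 (positions 0-2)
  Group 2: 'e' x 4 (positions 3-6)
  Group 3: 'c' x 4 (positions 7-10)
  Group 4: 'd' x 1 (positions 11-11)
  Group 5: 'a' x 4 (positions 12-15)
Total groups: 5

5


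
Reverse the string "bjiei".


Input: bjiei
Reading characters right to left:
  Position 4: 'i'
  Position 3: 'e'
  Position 2: 'i'
  Position 1: 'j'
  Position 0: 'b'
Reversed: ieijb

ieijb


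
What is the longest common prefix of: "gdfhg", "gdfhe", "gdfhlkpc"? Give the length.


Words: gdfhg, gdfhe, gdfhlkpc
  Position 0: all 'g' => match
  Position 1: all 'd' => match
  Position 2: all 'f' => match
  Position 3: all 'h' => match
  Position 4: ('g', 'e', 'l') => mismatch, stop
LCP = "gdfh" (length 4)

4


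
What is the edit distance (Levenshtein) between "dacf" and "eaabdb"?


Computing edit distance: "dacf" -> "eaabdb"
DP table:
           e    a    a    b    d    b
      0    1    2    3    4    5    6
  d   1    1    2    3    4    4    5
  a   2    2    1    2    3    4    5
  c   3    3    2    2    3    4    5
  f   4    4    3    3    3    4    5
Edit distance = dp[4][6] = 5

5


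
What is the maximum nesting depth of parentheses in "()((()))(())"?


Input: "()((()))(())"
Tracking depth:
  Position 0 '(': depth becomes 1
  Position 1 ')': depth becomes 0
  Position 2 '(': depth becomes 1
  Position 3 '(': depth becomes 2
  Position 4 '(': depth becomes 3
  Position 5 ')': depth becomes 2
  Position 6 ')': depth becomes 1
  Position 7 ')': depth becomes 0
  Position 8 '(': depth becomes 1
  Position 9 '(': depth becomes 2
  Position 10 ')': depth becomes 1
  Position 11 ')': depth becomes 0
Maximum depth reached: 3

3


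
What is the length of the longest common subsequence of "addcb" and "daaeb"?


LCS of "addcb" and "daaeb"
DP table:
           d    a    a    e    b
      0    0    0    0    0    0
  a   0    0    1    1    1    1
  d   0    1    1    1    1    1
  d   0    1    1    1    1    1
  c   0    1    1    1    1    1
  b   0    1    1    1    1    2
LCS length = dp[5][5] = 2

2


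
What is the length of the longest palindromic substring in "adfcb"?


Input: "adfcb"
Checking substrings for palindromes:
  No multi-char palindromic substrings found
Longest palindromic substring: "a" with length 1

1


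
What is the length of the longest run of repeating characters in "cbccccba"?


Input: "cbccccba"
Scanning for longest run:
  Position 1 ('b'): new char, reset run to 1
  Position 2 ('c'): new char, reset run to 1
  Position 3 ('c'): continues run of 'c', length=2
  Position 4 ('c'): continues run of 'c', length=3
  Position 5 ('c'): continues run of 'c', length=4
  Position 6 ('b'): new char, reset run to 1
  Position 7 ('a'): new char, reset run to 1
Longest run: 'c' with length 4

4


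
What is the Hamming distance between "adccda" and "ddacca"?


Comparing "adccda" and "ddacca" position by position:
  Position 0: 'a' vs 'd' => differ
  Position 1: 'd' vs 'd' => same
  Position 2: 'c' vs 'a' => differ
  Position 3: 'c' vs 'c' => same
  Position 4: 'd' vs 'c' => differ
  Position 5: 'a' vs 'a' => same
Total differences (Hamming distance): 3

3


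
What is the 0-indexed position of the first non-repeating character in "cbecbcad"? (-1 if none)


Input: cbecbcad
Character frequencies:
  'a': 1
  'b': 2
  'c': 3
  'd': 1
  'e': 1
Scanning left to right for freq == 1:
  Position 0 ('c'): freq=3, skip
  Position 1 ('b'): freq=2, skip
  Position 2 ('e'): unique! => answer = 2

2


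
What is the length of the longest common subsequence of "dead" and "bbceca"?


LCS of "dead" and "bbceca"
DP table:
           b    b    c    e    c    a
      0    0    0    0    0    0    0
  d   0    0    0    0    0    0    0
  e   0    0    0    0    1    1    1
  a   0    0    0    0    1    1    2
  d   0    0    0    0    1    1    2
LCS length = dp[4][6] = 2

2


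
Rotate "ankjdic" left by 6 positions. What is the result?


Input: "ankjdic", rotate left by 6
First 6 characters: "ankjdi"
Remaining characters: "c"
Concatenate remaining + first: "c" + "ankjdi" = "cankjdi"

cankjdi


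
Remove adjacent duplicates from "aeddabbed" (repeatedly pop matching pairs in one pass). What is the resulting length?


Input: aeddabbed
Stack-based adjacent duplicate removal:
  Read 'a': push. Stack: a
  Read 'e': push. Stack: ae
  Read 'd': push. Stack: aed
  Read 'd': matches stack top 'd' => pop. Stack: ae
  Read 'a': push. Stack: aea
  Read 'b': push. Stack: aeab
  Read 'b': matches stack top 'b' => pop. Stack: aea
  Read 'e': push. Stack: aeae
  Read 'd': push. Stack: aeaed
Final stack: "aeaed" (length 5)

5


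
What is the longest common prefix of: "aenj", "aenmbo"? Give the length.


Words: aenj, aenmbo
  Position 0: all 'a' => match
  Position 1: all 'e' => match
  Position 2: all 'n' => match
  Position 3: ('j', 'm') => mismatch, stop
LCP = "aen" (length 3)

3


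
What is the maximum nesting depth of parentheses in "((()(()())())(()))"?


Input: "((()(()())())(()))"
Tracking depth:
  Position 0 '(': depth becomes 1
  Position 1 '(': depth becomes 2
  Position 2 '(': depth becomes 3
  Position 3 ')': depth becomes 2
  Position 4 '(': depth becomes 3
  Position 5 '(': depth becomes 4
  Position 6 ')': depth becomes 3
  Position 7 '(': depth becomes 4
  Position 8 ')': depth becomes 3
  Position 9 ')': depth becomes 2
  Position 10 '(': depth becomes 3
  Position 11 ')': depth becomes 2
  Position 12 ')': depth becomes 1
  Position 13 '(': depth becomes 2
  Position 14 '(': depth becomes 3
  Position 15 ')': depth becomes 2
  Position 16 ')': depth becomes 1
  Position 17 ')': depth becomes 0
Maximum depth reached: 4

4


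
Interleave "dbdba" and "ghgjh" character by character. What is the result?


Interleaving "dbdba" and "ghgjh":
  Position 0: 'd' from first, 'g' from second => "dg"
  Position 1: 'b' from first, 'h' from second => "bh"
  Position 2: 'd' from first, 'g' from second => "dg"
  Position 3: 'b' from first, 'j' from second => "bj"
  Position 4: 'a' from first, 'h' from second => "ah"
Result: dgbhdgbjah

dgbhdgbjah


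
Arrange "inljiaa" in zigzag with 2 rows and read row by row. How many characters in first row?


Zigzag "inljiaa" into 2 rows:
Placing characters:
  'i' => row 0
  'n' => row 1
  'l' => row 0
  'j' => row 1
  'i' => row 0
  'a' => row 1
  'a' => row 0
Rows:
  Row 0: "ilia"
  Row 1: "nja"
First row length: 4

4


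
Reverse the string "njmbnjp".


Input: njmbnjp
Reading characters right to left:
  Position 6: 'p'
  Position 5: 'j'
  Position 4: 'n'
  Position 3: 'b'
  Position 2: 'm'
  Position 1: 'j'
  Position 0: 'n'
Reversed: pjnbmjn

pjnbmjn


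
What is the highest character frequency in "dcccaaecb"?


Input: dcccaaecb
Character counts:
  'a': 2
  'b': 1
  'c': 4
  'd': 1
  'e': 1
Maximum frequency: 4

4


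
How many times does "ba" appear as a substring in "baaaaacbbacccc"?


Searching for "ba" in "baaaaacbbacccc"
Scanning each position:
  Position 0: "ba" => MATCH
  Position 1: "aa" => no
  Position 2: "aa" => no
  Position 3: "aa" => no
  Position 4: "aa" => no
  Position 5: "ac" => no
  Position 6: "cb" => no
  Position 7: "bb" => no
  Position 8: "ba" => MATCH
  Position 9: "ac" => no
  Position 10: "cc" => no
  Position 11: "cc" => no
  Position 12: "cc" => no
Total occurrences: 2

2


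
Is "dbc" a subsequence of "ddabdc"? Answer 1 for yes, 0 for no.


Check if "dbc" is a subsequence of "ddabdc"
Greedy scan:
  Position 0 ('d'): matches sub[0] = 'd'
  Position 1 ('d'): no match needed
  Position 2 ('a'): no match needed
  Position 3 ('b'): matches sub[1] = 'b'
  Position 4 ('d'): no match needed
  Position 5 ('c'): matches sub[2] = 'c'
All 3 characters matched => is a subsequence

1


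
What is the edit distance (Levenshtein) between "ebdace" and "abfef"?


Computing edit distance: "ebdace" -> "abfef"
DP table:
           a    b    f    e    f
      0    1    2    3    4    5
  e   1    1    2    3    3    4
  b   2    2    1    2    3    4
  d   3    3    2    2    3    4
  a   4    3    3    3    3    4
  c   5    4    4    4    4    4
  e   6    5    5    5    4    5
Edit distance = dp[6][5] = 5

5


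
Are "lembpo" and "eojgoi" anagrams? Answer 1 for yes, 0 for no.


Strings: "lembpo", "eojgoi"
Sorted first:  belmop
Sorted second: egijoo
Differ at position 0: 'b' vs 'e' => not anagrams

0


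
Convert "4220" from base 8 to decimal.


Input: "4220" in base 8
Positional expansion:
  Digit '4' (value 4) x 8^3 = 2048
  Digit '2' (value 2) x 8^2 = 128
  Digit '2' (value 2) x 8^1 = 16
  Digit '0' (value 0) x 8^0 = 0
Sum = 2192

2192


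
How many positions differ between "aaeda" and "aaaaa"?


Comparing "aaeda" and "aaaaa" position by position:
  Position 0: 'a' vs 'a' => same
  Position 1: 'a' vs 'a' => same
  Position 2: 'e' vs 'a' => DIFFER
  Position 3: 'd' vs 'a' => DIFFER
  Position 4: 'a' vs 'a' => same
Positions that differ: 2

2


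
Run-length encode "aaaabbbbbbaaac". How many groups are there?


Input: aaaabbbbbbaaac
Scanning for consecutive runs:
  Group 1: 'a' x 4 (positions 0-3)
  Group 2: 'b' x 6 (positions 4-9)
  Group 3: 'a' x 3 (positions 10-12)
  Group 4: 'c' x 1 (positions 13-13)
Total groups: 4

4


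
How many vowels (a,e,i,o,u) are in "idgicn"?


Input: idgicn
Checking each character:
  'i' at position 0: vowel (running total: 1)
  'd' at position 1: consonant
  'g' at position 2: consonant
  'i' at position 3: vowel (running total: 2)
  'c' at position 4: consonant
  'n' at position 5: consonant
Total vowels: 2

2


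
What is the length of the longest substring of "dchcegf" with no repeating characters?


Input: "dchcegf"
Sliding window (track last position of each char):
  Position 0 ('d'): window [0,0] length 1 -- new best
  Position 1 ('c'): window [0,1] length 2 -- new best
  Position 2 ('h'): window [0,2] length 3 -- new best
  Position 3 ('c'): repeat (last at 1), move window start to 2
  Position 3 ('c'): window [2,3] length 2
  Position 4 ('e'): window [2,4] length 3
  Position 5 ('g'): window [2,5] length 4 -- new best
  Position 6 ('f'): window [2,6] length 5 -- new best
Longest substring with no repeats: "hcegf" with length 5

5


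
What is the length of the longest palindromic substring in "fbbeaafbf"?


Input: "fbbeaafbf"
Checking substrings for palindromes:
  [6:9] "fbf" (len 3) => palindrome
  [1:3] "bb" (len 2) => palindrome
  [4:6] "aa" (len 2) => palindrome
Longest palindromic substring: "fbf" with length 3

3


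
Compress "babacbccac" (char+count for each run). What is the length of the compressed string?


Input: babacbccac
Runs:
  'b' x 1 => "b1"
  'a' x 1 => "a1"
  'b' x 1 => "b1"
  'a' x 1 => "a1"
  'c' x 1 => "c1"
  'b' x 1 => "b1"
  'c' x 2 => "c2"
  'a' x 1 => "a1"
  'c' x 1 => "c1"
Compressed: "b1a1b1a1c1b1c2a1c1"
Compressed length: 18

18


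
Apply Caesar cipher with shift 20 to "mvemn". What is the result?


Caesar cipher: shift "mvemn" by 20
  'm' (pos 12) + 20 = pos 6 = 'g'
  'v' (pos 21) + 20 = pos 15 = 'p'
  'e' (pos 4) + 20 = pos 24 = 'y'
  'm' (pos 12) + 20 = pos 6 = 'g'
  'n' (pos 13) + 20 = pos 7 = 'h'
Result: gpygh

gpygh


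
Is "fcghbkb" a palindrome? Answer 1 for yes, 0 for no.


Input: fcghbkb
Reversed: bkbhgcf
  Compare pos 0 ('f') with pos 6 ('b'): MISMATCH
  Compare pos 1 ('c') with pos 5 ('k'): MISMATCH
  Compare pos 2 ('g') with pos 4 ('b'): MISMATCH
Result: not a palindrome

0


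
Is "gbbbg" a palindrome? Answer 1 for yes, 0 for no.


Input: gbbbg
Reversed: gbbbg
  Compare pos 0 ('g') with pos 4 ('g'): match
  Compare pos 1 ('b') with pos 3 ('b'): match
Result: palindrome

1


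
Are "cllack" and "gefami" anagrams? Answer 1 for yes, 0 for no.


Strings: "cllack", "gefami"
Sorted first:  acckll
Sorted second: aefgim
Differ at position 1: 'c' vs 'e' => not anagrams

0


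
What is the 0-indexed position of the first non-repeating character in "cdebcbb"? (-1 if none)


Input: cdebcbb
Character frequencies:
  'b': 3
  'c': 2
  'd': 1
  'e': 1
Scanning left to right for freq == 1:
  Position 0 ('c'): freq=2, skip
  Position 1 ('d'): unique! => answer = 1

1


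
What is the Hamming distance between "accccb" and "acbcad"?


Comparing "accccb" and "acbcad" position by position:
  Position 0: 'a' vs 'a' => same
  Position 1: 'c' vs 'c' => same
  Position 2: 'c' vs 'b' => differ
  Position 3: 'c' vs 'c' => same
  Position 4: 'c' vs 'a' => differ
  Position 5: 'b' vs 'd' => differ
Total differences (Hamming distance): 3

3


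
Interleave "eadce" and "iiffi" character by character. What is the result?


Interleaving "eadce" and "iiffi":
  Position 0: 'e' from first, 'i' from second => "ei"
  Position 1: 'a' from first, 'i' from second => "ai"
  Position 2: 'd' from first, 'f' from second => "df"
  Position 3: 'c' from first, 'f' from second => "cf"
  Position 4: 'e' from first, 'i' from second => "ei"
Result: eiaidfcfei

eiaidfcfei


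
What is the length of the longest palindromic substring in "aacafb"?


Input: "aacafb"
Checking substrings for palindromes:
  [1:4] "aca" (len 3) => palindrome
  [0:2] "aa" (len 2) => palindrome
Longest palindromic substring: "aca" with length 3

3


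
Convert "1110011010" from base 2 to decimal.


Input: "1110011010" in base 2
Positional expansion:
  Digit '1' (value 1) x 2^9 = 512
  Digit '1' (value 1) x 2^8 = 256
  Digit '1' (value 1) x 2^7 = 128
  Digit '0' (value 0) x 2^6 = 0
  Digit '0' (value 0) x 2^5 = 0
  Digit '1' (value 1) x 2^4 = 16
  Digit '1' (value 1) x 2^3 = 8
  Digit '0' (value 0) x 2^2 = 0
  Digit '1' (value 1) x 2^1 = 2
  Digit '0' (value 0) x 2^0 = 0
Sum = 922

922


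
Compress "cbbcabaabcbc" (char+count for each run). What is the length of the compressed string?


Input: cbbcabaabcbc
Runs:
  'c' x 1 => "c1"
  'b' x 2 => "b2"
  'c' x 1 => "c1"
  'a' x 1 => "a1"
  'b' x 1 => "b1"
  'a' x 2 => "a2"
  'b' x 1 => "b1"
  'c' x 1 => "c1"
  'b' x 1 => "b1"
  'c' x 1 => "c1"
Compressed: "c1b2c1a1b1a2b1c1b1c1"
Compressed length: 20

20


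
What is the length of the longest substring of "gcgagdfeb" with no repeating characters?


Input: "gcgagdfeb"
Sliding window (track last position of each char):
  Position 0 ('g'): window [0,0] length 1 -- new best
  Position 1 ('c'): window [0,1] length 2 -- new best
  Position 2 ('g'): repeat (last at 0), move window start to 1
  Position 2 ('g'): window [1,2] length 2
  Position 3 ('a'): window [1,3] length 3 -- new best
  Position 4 ('g'): repeat (last at 2), move window start to 3
  Position 4 ('g'): window [3,4] length 2
  Position 5 ('d'): window [3,5] length 3
  Position 6 ('f'): window [3,6] length 4 -- new best
  Position 7 ('e'): window [3,7] length 5 -- new best
  Position 8 ('b'): window [3,8] length 6 -- new best
Longest substring with no repeats: "agdfeb" with length 6

6


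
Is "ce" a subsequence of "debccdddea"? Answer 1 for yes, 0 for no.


Check if "ce" is a subsequence of "debccdddea"
Greedy scan:
  Position 0 ('d'): no match needed
  Position 1 ('e'): no match needed
  Position 2 ('b'): no match needed
  Position 3 ('c'): matches sub[0] = 'c'
  Position 4 ('c'): no match needed
  Position 5 ('d'): no match needed
  Position 6 ('d'): no match needed
  Position 7 ('d'): no match needed
  Position 8 ('e'): matches sub[1] = 'e'
  Position 9 ('a'): no match needed
All 2 characters matched => is a subsequence

1


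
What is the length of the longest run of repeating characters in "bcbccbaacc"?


Input: "bcbccbaacc"
Scanning for longest run:
  Position 1 ('c'): new char, reset run to 1
  Position 2 ('b'): new char, reset run to 1
  Position 3 ('c'): new char, reset run to 1
  Position 4 ('c'): continues run of 'c', length=2
  Position 5 ('b'): new char, reset run to 1
  Position 6 ('a'): new char, reset run to 1
  Position 7 ('a'): continues run of 'a', length=2
  Position 8 ('c'): new char, reset run to 1
  Position 9 ('c'): continues run of 'c', length=2
Longest run: 'c' with length 2

2


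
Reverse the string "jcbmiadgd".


Input: jcbmiadgd
Reading characters right to left:
  Position 8: 'd'
  Position 7: 'g'
  Position 6: 'd'
  Position 5: 'a'
  Position 4: 'i'
  Position 3: 'm'
  Position 2: 'b'
  Position 1: 'c'
  Position 0: 'j'
Reversed: dgdaimbcj

dgdaimbcj


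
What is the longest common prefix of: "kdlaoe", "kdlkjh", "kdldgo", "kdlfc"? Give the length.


Words: kdlaoe, kdlkjh, kdldgo, kdlfc
  Position 0: all 'k' => match
  Position 1: all 'd' => match
  Position 2: all 'l' => match
  Position 3: ('a', 'k', 'd', 'f') => mismatch, stop
LCP = "kdl" (length 3)

3


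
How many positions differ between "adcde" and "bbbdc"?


Comparing "adcde" and "bbbdc" position by position:
  Position 0: 'a' vs 'b' => DIFFER
  Position 1: 'd' vs 'b' => DIFFER
  Position 2: 'c' vs 'b' => DIFFER
  Position 3: 'd' vs 'd' => same
  Position 4: 'e' vs 'c' => DIFFER
Positions that differ: 4

4


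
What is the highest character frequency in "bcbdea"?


Input: bcbdea
Character counts:
  'a': 1
  'b': 2
  'c': 1
  'd': 1
  'e': 1
Maximum frequency: 2

2


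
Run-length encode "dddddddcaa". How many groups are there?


Input: dddddddcaa
Scanning for consecutive runs:
  Group 1: 'd' x 7 (positions 0-6)
  Group 2: 'c' x 1 (positions 7-7)
  Group 3: 'a' x 2 (positions 8-9)
Total groups: 3

3


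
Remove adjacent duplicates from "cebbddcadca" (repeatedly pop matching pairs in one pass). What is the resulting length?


Input: cebbddcadca
Stack-based adjacent duplicate removal:
  Read 'c': push. Stack: c
  Read 'e': push. Stack: ce
  Read 'b': push. Stack: ceb
  Read 'b': matches stack top 'b' => pop. Stack: ce
  Read 'd': push. Stack: ced
  Read 'd': matches stack top 'd' => pop. Stack: ce
  Read 'c': push. Stack: cec
  Read 'a': push. Stack: ceca
  Read 'd': push. Stack: cecad
  Read 'c': push. Stack: cecadc
  Read 'a': push. Stack: cecadca
Final stack: "cecadca" (length 7)

7


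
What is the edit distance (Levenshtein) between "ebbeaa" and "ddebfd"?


Computing edit distance: "ebbeaa" -> "ddebfd"
DP table:
           d    d    e    b    f    d
      0    1    2    3    4    5    6
  e   1    1    2    2    3    4    5
  b   2    2    2    3    2    3    4
  b   3    3    3    3    3    3    4
  e   4    4    4    3    4    4    4
  a   5    5    5    4    4    5    5
  a   6    6    6    5    5    5    6
Edit distance = dp[6][6] = 6

6


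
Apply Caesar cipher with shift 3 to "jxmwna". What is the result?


Caesar cipher: shift "jxmwna" by 3
  'j' (pos 9) + 3 = pos 12 = 'm'
  'x' (pos 23) + 3 = pos 0 = 'a'
  'm' (pos 12) + 3 = pos 15 = 'p'
  'w' (pos 22) + 3 = pos 25 = 'z'
  'n' (pos 13) + 3 = pos 16 = 'q'
  'a' (pos 0) + 3 = pos 3 = 'd'
Result: mapzqd

mapzqd


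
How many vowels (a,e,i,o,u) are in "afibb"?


Input: afibb
Checking each character:
  'a' at position 0: vowel (running total: 1)
  'f' at position 1: consonant
  'i' at position 2: vowel (running total: 2)
  'b' at position 3: consonant
  'b' at position 4: consonant
Total vowels: 2

2


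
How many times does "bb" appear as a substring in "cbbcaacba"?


Searching for "bb" in "cbbcaacba"
Scanning each position:
  Position 0: "cb" => no
  Position 1: "bb" => MATCH
  Position 2: "bc" => no
  Position 3: "ca" => no
  Position 4: "aa" => no
  Position 5: "ac" => no
  Position 6: "cb" => no
  Position 7: "ba" => no
Total occurrences: 1

1


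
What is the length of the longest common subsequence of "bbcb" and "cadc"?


LCS of "bbcb" and "cadc"
DP table:
           c    a    d    c
      0    0    0    0    0
  b   0    0    0    0    0
  b   0    0    0    0    0
  c   0    1    1    1    1
  b   0    1    1    1    1
LCS length = dp[4][4] = 1

1


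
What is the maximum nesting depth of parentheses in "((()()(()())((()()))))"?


Input: "((()()(()())((()()))))"
Tracking depth:
  Position 0 '(': depth becomes 1
  Position 1 '(': depth becomes 2
  Position 2 '(': depth becomes 3
  Position 3 ')': depth becomes 2
  Position 4 '(': depth becomes 3
  Position 5 ')': depth becomes 2
  Position 6 '(': depth becomes 3
  Position 7 '(': depth becomes 4
  Position 8 ')': depth becomes 3
  Position 9 '(': depth becomes 4
  Position 10 ')': depth becomes 3
  Position 11 ')': depth becomes 2
  Position 12 '(': depth becomes 3
  Position 13 '(': depth becomes 4
  Position 14 '(': depth becomes 5
  Position 15 ')': depth becomes 4
  Position 16 '(': depth becomes 5
  Position 17 ')': depth becomes 4
  Position 18 ')': depth becomes 3
  Position 19 ')': depth becomes 2
  Position 20 ')': depth becomes 1
  Position 21 ')': depth becomes 0
Maximum depth reached: 5

5


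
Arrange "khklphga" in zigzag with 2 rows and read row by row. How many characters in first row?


Zigzag "khklphga" into 2 rows:
Placing characters:
  'k' => row 0
  'h' => row 1
  'k' => row 0
  'l' => row 1
  'p' => row 0
  'h' => row 1
  'g' => row 0
  'a' => row 1
Rows:
  Row 0: "kkpg"
  Row 1: "hlha"
First row length: 4

4


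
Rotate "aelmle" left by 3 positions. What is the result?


Input: "aelmle", rotate left by 3
First 3 characters: "ael"
Remaining characters: "mle"
Concatenate remaining + first: "mle" + "ael" = "mleael"

mleael


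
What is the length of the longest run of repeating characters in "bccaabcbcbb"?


Input: "bccaabcbcbb"
Scanning for longest run:
  Position 1 ('c'): new char, reset run to 1
  Position 2 ('c'): continues run of 'c', length=2
  Position 3 ('a'): new char, reset run to 1
  Position 4 ('a'): continues run of 'a', length=2
  Position 5 ('b'): new char, reset run to 1
  Position 6 ('c'): new char, reset run to 1
  Position 7 ('b'): new char, reset run to 1
  Position 8 ('c'): new char, reset run to 1
  Position 9 ('b'): new char, reset run to 1
  Position 10 ('b'): continues run of 'b', length=2
Longest run: 'c' with length 2

2


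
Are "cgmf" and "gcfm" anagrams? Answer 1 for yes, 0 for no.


Strings: "cgmf", "gcfm"
Sorted first:  cfgm
Sorted second: cfgm
Sorted forms match => anagrams

1


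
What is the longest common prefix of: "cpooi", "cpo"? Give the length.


Words: cpooi, cpo
  Position 0: all 'c' => match
  Position 1: all 'p' => match
  Position 2: all 'o' => match
LCP = "cpo" (length 3)

3


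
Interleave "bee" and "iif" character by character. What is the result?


Interleaving "bee" and "iif":
  Position 0: 'b' from first, 'i' from second => "bi"
  Position 1: 'e' from first, 'i' from second => "ei"
  Position 2: 'e' from first, 'f' from second => "ef"
Result: bieief

bieief


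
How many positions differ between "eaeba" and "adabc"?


Comparing "eaeba" and "adabc" position by position:
  Position 0: 'e' vs 'a' => DIFFER
  Position 1: 'a' vs 'd' => DIFFER
  Position 2: 'e' vs 'a' => DIFFER
  Position 3: 'b' vs 'b' => same
  Position 4: 'a' vs 'c' => DIFFER
Positions that differ: 4

4


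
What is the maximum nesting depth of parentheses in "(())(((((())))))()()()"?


Input: "(())(((((())))))()()()"
Tracking depth:
  Position 0 '(': depth becomes 1
  Position 1 '(': depth becomes 2
  Position 2 ')': depth becomes 1
  Position 3 ')': depth becomes 0
  Position 4 '(': depth becomes 1
  Position 5 '(': depth becomes 2
  Position 6 '(': depth becomes 3
  Position 7 '(': depth becomes 4
  Position 8 '(': depth becomes 5
  Position 9 '(': depth becomes 6
  Position 10 ')': depth becomes 5
  Position 11 ')': depth becomes 4
  Position 12 ')': depth becomes 3
  Position 13 ')': depth becomes 2
  Position 14 ')': depth becomes 1
  Position 15 ')': depth becomes 0
  Position 16 '(': depth becomes 1
  Position 17 ')': depth becomes 0
  Position 18 '(': depth becomes 1
  Position 19 ')': depth becomes 0
  Position 20 '(': depth becomes 1
  Position 21 ')': depth becomes 0
Maximum depth reached: 6

6


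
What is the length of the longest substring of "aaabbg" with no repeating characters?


Input: "aaabbg"
Sliding window (track last position of each char):
  Position 0 ('a'): window [0,0] length 1 -- new best
  Position 1 ('a'): repeat (last at 0), move window start to 1
  Position 1 ('a'): window [1,1] length 1
  Position 2 ('a'): repeat (last at 1), move window start to 2
  Position 2 ('a'): window [2,2] length 1
  Position 3 ('b'): window [2,3] length 2 -- new best
  Position 4 ('b'): repeat (last at 3), move window start to 4
  Position 4 ('b'): window [4,4] length 1
  Position 5 ('g'): window [4,5] length 2
Longest substring with no repeats: "ab" with length 2

2


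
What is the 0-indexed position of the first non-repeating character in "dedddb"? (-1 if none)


Input: dedddb
Character frequencies:
  'b': 1
  'd': 4
  'e': 1
Scanning left to right for freq == 1:
  Position 0 ('d'): freq=4, skip
  Position 1 ('e'): unique! => answer = 1

1


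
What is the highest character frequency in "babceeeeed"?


Input: babceeeeed
Character counts:
  'a': 1
  'b': 2
  'c': 1
  'd': 1
  'e': 5
Maximum frequency: 5

5


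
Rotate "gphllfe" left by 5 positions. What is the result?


Input: "gphllfe", rotate left by 5
First 5 characters: "gphll"
Remaining characters: "fe"
Concatenate remaining + first: "fe" + "gphll" = "fegphll"

fegphll


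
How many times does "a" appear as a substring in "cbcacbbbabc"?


Searching for "a" in "cbcacbbbabc"
Scanning each position:
  Position 0: "c" => no
  Position 1: "b" => no
  Position 2: "c" => no
  Position 3: "a" => MATCH
  Position 4: "c" => no
  Position 5: "b" => no
  Position 6: "b" => no
  Position 7: "b" => no
  Position 8: "a" => MATCH
  Position 9: "b" => no
  Position 10: "c" => no
Total occurrences: 2

2


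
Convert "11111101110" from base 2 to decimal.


Input: "11111101110" in base 2
Positional expansion:
  Digit '1' (value 1) x 2^10 = 1024
  Digit '1' (value 1) x 2^9 = 512
  Digit '1' (value 1) x 2^8 = 256
  Digit '1' (value 1) x 2^7 = 128
  Digit '1' (value 1) x 2^6 = 64
  Digit '1' (value 1) x 2^5 = 32
  Digit '0' (value 0) x 2^4 = 0
  Digit '1' (value 1) x 2^3 = 8
  Digit '1' (value 1) x 2^2 = 4
  Digit '1' (value 1) x 2^1 = 2
  Digit '0' (value 0) x 2^0 = 0
Sum = 2030

2030


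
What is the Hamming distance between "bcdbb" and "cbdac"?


Comparing "bcdbb" and "cbdac" position by position:
  Position 0: 'b' vs 'c' => differ
  Position 1: 'c' vs 'b' => differ
  Position 2: 'd' vs 'd' => same
  Position 3: 'b' vs 'a' => differ
  Position 4: 'b' vs 'c' => differ
Total differences (Hamming distance): 4

4


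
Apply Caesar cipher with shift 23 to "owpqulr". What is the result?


Caesar cipher: shift "owpqulr" by 23
  'o' (pos 14) + 23 = pos 11 = 'l'
  'w' (pos 22) + 23 = pos 19 = 't'
  'p' (pos 15) + 23 = pos 12 = 'm'
  'q' (pos 16) + 23 = pos 13 = 'n'
  'u' (pos 20) + 23 = pos 17 = 'r'
  'l' (pos 11) + 23 = pos 8 = 'i'
  'r' (pos 17) + 23 = pos 14 = 'o'
Result: ltmnrio

ltmnrio


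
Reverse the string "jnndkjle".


Input: jnndkjle
Reading characters right to left:
  Position 7: 'e'
  Position 6: 'l'
  Position 5: 'j'
  Position 4: 'k'
  Position 3: 'd'
  Position 2: 'n'
  Position 1: 'n'
  Position 0: 'j'
Reversed: eljkdnnj

eljkdnnj


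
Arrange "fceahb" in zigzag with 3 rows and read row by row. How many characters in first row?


Zigzag "fceahb" into 3 rows:
Placing characters:
  'f' => row 0
  'c' => row 1
  'e' => row 2
  'a' => row 1
  'h' => row 0
  'b' => row 1
Rows:
  Row 0: "fh"
  Row 1: "cab"
  Row 2: "e"
First row length: 2

2


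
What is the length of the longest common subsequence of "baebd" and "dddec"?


LCS of "baebd" and "dddec"
DP table:
           d    d    d    e    c
      0    0    0    0    0    0
  b   0    0    0    0    0    0
  a   0    0    0    0    0    0
  e   0    0    0    0    1    1
  b   0    0    0    0    1    1
  d   0    1    1    1    1    1
LCS length = dp[5][5] = 1

1


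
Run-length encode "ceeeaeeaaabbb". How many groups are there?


Input: ceeeaeeaaabbb
Scanning for consecutive runs:
  Group 1: 'c' x 1 (positions 0-0)
  Group 2: 'e' x 3 (positions 1-3)
  Group 3: 'a' x 1 (positions 4-4)
  Group 4: 'e' x 2 (positions 5-6)
  Group 5: 'a' x 3 (positions 7-9)
  Group 6: 'b' x 3 (positions 10-12)
Total groups: 6

6


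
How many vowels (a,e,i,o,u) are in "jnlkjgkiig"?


Input: jnlkjgkiig
Checking each character:
  'j' at position 0: consonant
  'n' at position 1: consonant
  'l' at position 2: consonant
  'k' at position 3: consonant
  'j' at position 4: consonant
  'g' at position 5: consonant
  'k' at position 6: consonant
  'i' at position 7: vowel (running total: 1)
  'i' at position 8: vowel (running total: 2)
  'g' at position 9: consonant
Total vowels: 2

2


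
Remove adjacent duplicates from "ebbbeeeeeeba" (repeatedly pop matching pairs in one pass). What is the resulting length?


Input: ebbbeeeeeeba
Stack-based adjacent duplicate removal:
  Read 'e': push. Stack: e
  Read 'b': push. Stack: eb
  Read 'b': matches stack top 'b' => pop. Stack: e
  Read 'b': push. Stack: eb
  Read 'e': push. Stack: ebe
  Read 'e': matches stack top 'e' => pop. Stack: eb
  Read 'e': push. Stack: ebe
  Read 'e': matches stack top 'e' => pop. Stack: eb
  Read 'e': push. Stack: ebe
  Read 'e': matches stack top 'e' => pop. Stack: eb
  Read 'b': matches stack top 'b' => pop. Stack: e
  Read 'a': push. Stack: ea
Final stack: "ea" (length 2)

2


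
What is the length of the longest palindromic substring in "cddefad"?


Input: "cddefad"
Checking substrings for palindromes:
  [1:3] "dd" (len 2) => palindrome
Longest palindromic substring: "dd" with length 2

2


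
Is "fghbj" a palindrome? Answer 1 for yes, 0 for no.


Input: fghbj
Reversed: jbhgf
  Compare pos 0 ('f') with pos 4 ('j'): MISMATCH
  Compare pos 1 ('g') with pos 3 ('b'): MISMATCH
Result: not a palindrome

0


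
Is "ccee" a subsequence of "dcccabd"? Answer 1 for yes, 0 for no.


Check if "ccee" is a subsequence of "dcccabd"
Greedy scan:
  Position 0 ('d'): no match needed
  Position 1 ('c'): matches sub[0] = 'c'
  Position 2 ('c'): matches sub[1] = 'c'
  Position 3 ('c'): no match needed
  Position 4 ('a'): no match needed
  Position 5 ('b'): no match needed
  Position 6 ('d'): no match needed
Only matched 2/4 characters => not a subsequence

0


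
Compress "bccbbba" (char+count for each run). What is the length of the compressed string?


Input: bccbbba
Runs:
  'b' x 1 => "b1"
  'c' x 2 => "c2"
  'b' x 3 => "b3"
  'a' x 1 => "a1"
Compressed: "b1c2b3a1"
Compressed length: 8

8


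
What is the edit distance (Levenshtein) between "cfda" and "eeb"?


Computing edit distance: "cfda" -> "eeb"
DP table:
           e    e    b
      0    1    2    3
  c   1    1    2    3
  f   2    2    2    3
  d   3    3    3    3
  a   4    4    4    4
Edit distance = dp[4][3] = 4

4


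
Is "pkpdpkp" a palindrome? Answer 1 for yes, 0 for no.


Input: pkpdpkp
Reversed: pkpdpkp
  Compare pos 0 ('p') with pos 6 ('p'): match
  Compare pos 1 ('k') with pos 5 ('k'): match
  Compare pos 2 ('p') with pos 4 ('p'): match
Result: palindrome

1


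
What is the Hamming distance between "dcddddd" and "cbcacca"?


Comparing "dcddddd" and "cbcacca" position by position:
  Position 0: 'd' vs 'c' => differ
  Position 1: 'c' vs 'b' => differ
  Position 2: 'd' vs 'c' => differ
  Position 3: 'd' vs 'a' => differ
  Position 4: 'd' vs 'c' => differ
  Position 5: 'd' vs 'c' => differ
  Position 6: 'd' vs 'a' => differ
Total differences (Hamming distance): 7

7


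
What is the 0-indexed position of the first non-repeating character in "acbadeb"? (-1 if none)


Input: acbadeb
Character frequencies:
  'a': 2
  'b': 2
  'c': 1
  'd': 1
  'e': 1
Scanning left to right for freq == 1:
  Position 0 ('a'): freq=2, skip
  Position 1 ('c'): unique! => answer = 1

1


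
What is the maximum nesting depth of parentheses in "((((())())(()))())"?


Input: "((((())())(()))())"
Tracking depth:
  Position 0 '(': depth becomes 1
  Position 1 '(': depth becomes 2
  Position 2 '(': depth becomes 3
  Position 3 '(': depth becomes 4
  Position 4 '(': depth becomes 5
  Position 5 ')': depth becomes 4
  Position 6 ')': depth becomes 3
  Position 7 '(': depth becomes 4
  Position 8 ')': depth becomes 3
  Position 9 ')': depth becomes 2
  Position 10 '(': depth becomes 3
  Position 11 '(': depth becomes 4
  Position 12 ')': depth becomes 3
  Position 13 ')': depth becomes 2
  Position 14 ')': depth becomes 1
  Position 15 '(': depth becomes 2
  Position 16 ')': depth becomes 1
  Position 17 ')': depth becomes 0
Maximum depth reached: 5

5


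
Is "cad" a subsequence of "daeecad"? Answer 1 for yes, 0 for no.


Check if "cad" is a subsequence of "daeecad"
Greedy scan:
  Position 0 ('d'): no match needed
  Position 1 ('a'): no match needed
  Position 2 ('e'): no match needed
  Position 3 ('e'): no match needed
  Position 4 ('c'): matches sub[0] = 'c'
  Position 5 ('a'): matches sub[1] = 'a'
  Position 6 ('d'): matches sub[2] = 'd'
All 3 characters matched => is a subsequence

1


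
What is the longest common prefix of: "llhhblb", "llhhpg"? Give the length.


Words: llhhblb, llhhpg
  Position 0: all 'l' => match
  Position 1: all 'l' => match
  Position 2: all 'h' => match
  Position 3: all 'h' => match
  Position 4: ('b', 'p') => mismatch, stop
LCP = "llhh" (length 4)

4


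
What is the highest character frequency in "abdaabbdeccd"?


Input: abdaabbdeccd
Character counts:
  'a': 3
  'b': 3
  'c': 2
  'd': 3
  'e': 1
Maximum frequency: 3

3


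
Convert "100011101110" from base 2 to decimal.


Input: "100011101110" in base 2
Positional expansion:
  Digit '1' (value 1) x 2^11 = 2048
  Digit '0' (value 0) x 2^10 = 0
  Digit '0' (value 0) x 2^9 = 0
  Digit '0' (value 0) x 2^8 = 0
  Digit '1' (value 1) x 2^7 = 128
  Digit '1' (value 1) x 2^6 = 64
  Digit '1' (value 1) x 2^5 = 32
  Digit '0' (value 0) x 2^4 = 0
  Digit '1' (value 1) x 2^3 = 8
  Digit '1' (value 1) x 2^2 = 4
  Digit '1' (value 1) x 2^1 = 2
  Digit '0' (value 0) x 2^0 = 0
Sum = 2286

2286


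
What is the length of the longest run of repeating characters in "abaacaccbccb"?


Input: "abaacaccbccb"
Scanning for longest run:
  Position 1 ('b'): new char, reset run to 1
  Position 2 ('a'): new char, reset run to 1
  Position 3 ('a'): continues run of 'a', length=2
  Position 4 ('c'): new char, reset run to 1
  Position 5 ('a'): new char, reset run to 1
  Position 6 ('c'): new char, reset run to 1
  Position 7 ('c'): continues run of 'c', length=2
  Position 8 ('b'): new char, reset run to 1
  Position 9 ('c'): new char, reset run to 1
  Position 10 ('c'): continues run of 'c', length=2
  Position 11 ('b'): new char, reset run to 1
Longest run: 'a' with length 2

2


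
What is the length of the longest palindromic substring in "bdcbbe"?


Input: "bdcbbe"
Checking substrings for palindromes:
  [3:5] "bb" (len 2) => palindrome
Longest palindromic substring: "bb" with length 2

2


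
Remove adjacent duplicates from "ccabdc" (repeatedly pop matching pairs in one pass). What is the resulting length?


Input: ccabdc
Stack-based adjacent duplicate removal:
  Read 'c': push. Stack: c
  Read 'c': matches stack top 'c' => pop. Stack: (empty)
  Read 'a': push. Stack: a
  Read 'b': push. Stack: ab
  Read 'd': push. Stack: abd
  Read 'c': push. Stack: abdc
Final stack: "abdc" (length 4)

4


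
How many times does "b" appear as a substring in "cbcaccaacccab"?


Searching for "b" in "cbcaccaacccab"
Scanning each position:
  Position 0: "c" => no
  Position 1: "b" => MATCH
  Position 2: "c" => no
  Position 3: "a" => no
  Position 4: "c" => no
  Position 5: "c" => no
  Position 6: "a" => no
  Position 7: "a" => no
  Position 8: "c" => no
  Position 9: "c" => no
  Position 10: "c" => no
  Position 11: "a" => no
  Position 12: "b" => MATCH
Total occurrences: 2

2


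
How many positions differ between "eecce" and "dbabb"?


Comparing "eecce" and "dbabb" position by position:
  Position 0: 'e' vs 'd' => DIFFER
  Position 1: 'e' vs 'b' => DIFFER
  Position 2: 'c' vs 'a' => DIFFER
  Position 3: 'c' vs 'b' => DIFFER
  Position 4: 'e' vs 'b' => DIFFER
Positions that differ: 5

5


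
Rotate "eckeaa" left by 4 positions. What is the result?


Input: "eckeaa", rotate left by 4
First 4 characters: "ecke"
Remaining characters: "aa"
Concatenate remaining + first: "aa" + "ecke" = "aaecke"

aaecke


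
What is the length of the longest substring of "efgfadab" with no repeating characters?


Input: "efgfadab"
Sliding window (track last position of each char):
  Position 0 ('e'): window [0,0] length 1 -- new best
  Position 1 ('f'): window [0,1] length 2 -- new best
  Position 2 ('g'): window [0,2] length 3 -- new best
  Position 3 ('f'): repeat (last at 1), move window start to 2
  Position 3 ('f'): window [2,3] length 2
  Position 4 ('a'): window [2,4] length 3
  Position 5 ('d'): window [2,5] length 4 -- new best
  Position 6 ('a'): repeat (last at 4), move window start to 5
  Position 6 ('a'): window [5,6] length 2
  Position 7 ('b'): window [5,7] length 3
Longest substring with no repeats: "gfad" with length 4

4


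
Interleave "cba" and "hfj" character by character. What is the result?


Interleaving "cba" and "hfj":
  Position 0: 'c' from first, 'h' from second => "ch"
  Position 1: 'b' from first, 'f' from second => "bf"
  Position 2: 'a' from first, 'j' from second => "aj"
Result: chbfaj

chbfaj


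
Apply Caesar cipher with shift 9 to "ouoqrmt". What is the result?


Caesar cipher: shift "ouoqrmt" by 9
  'o' (pos 14) + 9 = pos 23 = 'x'
  'u' (pos 20) + 9 = pos 3 = 'd'
  'o' (pos 14) + 9 = pos 23 = 'x'
  'q' (pos 16) + 9 = pos 25 = 'z'
  'r' (pos 17) + 9 = pos 0 = 'a'
  'm' (pos 12) + 9 = pos 21 = 'v'
  't' (pos 19) + 9 = pos 2 = 'c'
Result: xdxzavc

xdxzavc


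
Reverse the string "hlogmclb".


Input: hlogmclb
Reading characters right to left:
  Position 7: 'b'
  Position 6: 'l'
  Position 5: 'c'
  Position 4: 'm'
  Position 3: 'g'
  Position 2: 'o'
  Position 1: 'l'
  Position 0: 'h'
Reversed: blcmgolh

blcmgolh


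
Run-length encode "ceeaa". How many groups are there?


Input: ceeaa
Scanning for consecutive runs:
  Group 1: 'c' x 1 (positions 0-0)
  Group 2: 'e' x 2 (positions 1-2)
  Group 3: 'a' x 2 (positions 3-4)
Total groups: 3

3


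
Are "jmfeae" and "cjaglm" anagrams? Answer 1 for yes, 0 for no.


Strings: "jmfeae", "cjaglm"
Sorted first:  aeefjm
Sorted second: acgjlm
Differ at position 1: 'e' vs 'c' => not anagrams

0


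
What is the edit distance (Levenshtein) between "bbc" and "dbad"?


Computing edit distance: "bbc" -> "dbad"
DP table:
           d    b    a    d
      0    1    2    3    4
  b   1    1    1    2    3
  b   2    2    1    2    3
  c   3    3    2    2    3
Edit distance = dp[3][4] = 3

3


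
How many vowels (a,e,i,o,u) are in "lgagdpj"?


Input: lgagdpj
Checking each character:
  'l' at position 0: consonant
  'g' at position 1: consonant
  'a' at position 2: vowel (running total: 1)
  'g' at position 3: consonant
  'd' at position 4: consonant
  'p' at position 5: consonant
  'j' at position 6: consonant
Total vowels: 1

1


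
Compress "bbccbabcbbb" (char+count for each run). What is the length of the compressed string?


Input: bbccbabcbbb
Runs:
  'b' x 2 => "b2"
  'c' x 2 => "c2"
  'b' x 1 => "b1"
  'a' x 1 => "a1"
  'b' x 1 => "b1"
  'c' x 1 => "c1"
  'b' x 3 => "b3"
Compressed: "b2c2b1a1b1c1b3"
Compressed length: 14

14


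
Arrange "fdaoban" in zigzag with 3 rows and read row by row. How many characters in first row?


Zigzag "fdaoban" into 3 rows:
Placing characters:
  'f' => row 0
  'd' => row 1
  'a' => row 2
  'o' => row 1
  'b' => row 0
  'a' => row 1
  'n' => row 2
Rows:
  Row 0: "fb"
  Row 1: "doa"
  Row 2: "an"
First row length: 2

2


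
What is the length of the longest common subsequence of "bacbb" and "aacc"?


LCS of "bacbb" and "aacc"
DP table:
           a    a    c    c
      0    0    0    0    0
  b   0    0    0    0    0
  a   0    1    1    1    1
  c   0    1    1    2    2
  b   0    1    1    2    2
  b   0    1    1    2    2
LCS length = dp[5][4] = 2

2
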